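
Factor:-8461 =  - 8461^1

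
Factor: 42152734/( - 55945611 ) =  - 2^1*3^( - 2)*13^1 * 29^( - 1 )*214351^( -1)*1621259^1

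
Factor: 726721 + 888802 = 7^1*13^1 * 41^1*433^1 = 1615523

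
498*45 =22410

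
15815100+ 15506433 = 31321533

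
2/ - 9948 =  - 1/4974 = - 0.00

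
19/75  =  19/75= 0.25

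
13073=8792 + 4281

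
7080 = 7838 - 758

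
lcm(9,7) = 63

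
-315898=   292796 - 608694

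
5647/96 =58  +  79/96 = 58.82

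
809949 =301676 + 508273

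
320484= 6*53414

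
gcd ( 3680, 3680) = 3680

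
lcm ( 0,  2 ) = 0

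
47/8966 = 47/8966 = 0.01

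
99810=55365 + 44445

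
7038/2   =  3519= 3519.00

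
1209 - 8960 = - 7751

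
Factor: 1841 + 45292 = 3^2*5237^1 =47133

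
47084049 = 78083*603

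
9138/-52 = - 4569/26 = - 175.73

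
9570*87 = 832590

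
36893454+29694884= 66588338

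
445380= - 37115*( - 12)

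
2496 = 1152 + 1344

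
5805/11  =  527 + 8/11 = 527.73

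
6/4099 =6/4099 = 0.00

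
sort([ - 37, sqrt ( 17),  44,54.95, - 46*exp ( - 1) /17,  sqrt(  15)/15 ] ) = [-37,  -  46 * exp( - 1)/17,sqrt(15)/15,sqrt(17 ),44, 54.95 ] 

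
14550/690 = 485/23 = 21.09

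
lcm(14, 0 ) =0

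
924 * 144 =133056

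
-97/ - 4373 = 97/4373 = 0.02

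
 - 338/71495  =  -1 + 71157/71495 = - 0.00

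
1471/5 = 1471/5 = 294.20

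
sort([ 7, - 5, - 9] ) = [ - 9, - 5, 7 ] 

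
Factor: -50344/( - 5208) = 29/3=3^ (  -  1)*29^1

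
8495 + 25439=33934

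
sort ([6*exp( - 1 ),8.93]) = [6*exp( -1),8.93]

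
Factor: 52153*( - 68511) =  - 3573054183 = - 3^1*41^1*557^1*52153^1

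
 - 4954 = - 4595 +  - 359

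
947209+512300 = 1459509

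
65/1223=65/1223 = 0.05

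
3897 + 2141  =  6038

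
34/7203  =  34/7203 = 0.00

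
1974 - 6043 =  - 4069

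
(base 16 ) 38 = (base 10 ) 56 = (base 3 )2002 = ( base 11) 51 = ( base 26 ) 24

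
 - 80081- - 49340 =- 30741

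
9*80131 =721179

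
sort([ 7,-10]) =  [ - 10,7]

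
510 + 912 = 1422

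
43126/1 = 43126 = 43126.00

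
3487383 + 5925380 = 9412763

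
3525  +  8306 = 11831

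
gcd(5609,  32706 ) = 79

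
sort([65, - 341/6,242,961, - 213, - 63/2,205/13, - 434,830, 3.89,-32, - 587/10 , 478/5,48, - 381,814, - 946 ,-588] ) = [ - 946,  -  588, - 434,- 381, - 213, - 587/10, - 341/6, - 32, - 63/2, 3.89, 205/13, 48,65,478/5,242,814,830,961] 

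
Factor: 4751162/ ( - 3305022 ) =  - 3^( - 1)*7^( - 1)*13^1* 41^1* 4457^1*78691^(-1) = - 2375581/1652511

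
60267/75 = 803 + 14/25 = 803.56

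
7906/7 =1129 + 3/7 = 1129.43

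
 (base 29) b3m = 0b10010010010000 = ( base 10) 9360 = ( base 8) 22220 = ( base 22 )j7a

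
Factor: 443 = 443^1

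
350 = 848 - 498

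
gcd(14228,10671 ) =3557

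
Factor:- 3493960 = -2^3 * 5^1*113^1*773^1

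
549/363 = 183/121 = 1.51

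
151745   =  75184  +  76561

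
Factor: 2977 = 13^1*229^1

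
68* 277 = 18836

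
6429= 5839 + 590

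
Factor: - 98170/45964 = -2^ ( - 1)*5^1 * 9817^1*11491^( - 1) = -49085/22982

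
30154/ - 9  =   - 3351 + 5/9 = - 3350.44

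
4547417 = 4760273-212856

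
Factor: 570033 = 3^2*63337^1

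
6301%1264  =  1245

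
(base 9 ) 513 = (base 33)CL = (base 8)641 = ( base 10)417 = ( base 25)gh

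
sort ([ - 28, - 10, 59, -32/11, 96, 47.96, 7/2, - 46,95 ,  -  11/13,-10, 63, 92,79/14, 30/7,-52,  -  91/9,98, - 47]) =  [ - 52,  -  47, - 46, - 28, -91/9,-10,  -  10 ,  -  32/11,- 11/13, 7/2, 30/7, 79/14,47.96, 59, 63, 92, 95, 96, 98 ] 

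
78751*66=5197566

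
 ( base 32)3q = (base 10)122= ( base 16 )7A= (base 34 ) 3k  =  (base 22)5C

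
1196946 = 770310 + 426636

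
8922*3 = 26766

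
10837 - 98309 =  -87472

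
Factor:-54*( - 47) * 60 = 152280 = 2^3*3^4 * 5^1*47^1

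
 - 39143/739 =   -  39143/739 = -52.97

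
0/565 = 0=0.00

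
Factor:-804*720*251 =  - 145298880  =  - 2^6*3^3 * 5^1*67^1*251^1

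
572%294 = 278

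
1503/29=1503/29  =  51.83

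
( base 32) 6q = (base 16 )da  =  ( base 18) C2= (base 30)78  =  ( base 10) 218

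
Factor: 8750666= 2^1 * 983^1*4451^1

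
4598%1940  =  718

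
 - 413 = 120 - 533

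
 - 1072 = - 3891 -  - 2819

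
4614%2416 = 2198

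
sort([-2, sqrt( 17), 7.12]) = [ - 2, sqrt( 17), 7.12]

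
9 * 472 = 4248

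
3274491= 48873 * 67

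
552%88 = 24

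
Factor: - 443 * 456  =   - 202008 = - 2^3*3^1*19^1*443^1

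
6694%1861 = 1111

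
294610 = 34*8665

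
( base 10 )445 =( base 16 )1BD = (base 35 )cp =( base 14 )23B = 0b110111101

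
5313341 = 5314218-877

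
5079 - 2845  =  2234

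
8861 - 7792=1069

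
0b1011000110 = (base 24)15E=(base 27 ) Q8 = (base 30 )NK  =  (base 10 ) 710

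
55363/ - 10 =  - 5537 +7/10 =- 5536.30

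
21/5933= 21/5933=0.00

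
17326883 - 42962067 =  - 25635184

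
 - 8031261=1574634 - 9605895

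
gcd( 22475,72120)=5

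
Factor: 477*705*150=50442750 =2^1*3^4*5^3*47^1*53^1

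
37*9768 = 361416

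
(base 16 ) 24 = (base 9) 40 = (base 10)36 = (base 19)1H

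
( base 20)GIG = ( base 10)6776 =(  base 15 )201b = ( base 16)1a78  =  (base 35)5IL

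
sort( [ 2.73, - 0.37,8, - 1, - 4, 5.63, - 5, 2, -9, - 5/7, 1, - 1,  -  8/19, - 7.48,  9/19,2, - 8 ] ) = [ - 9, - 8  ,-7.48,  -  5, - 4, - 1, - 1, - 5/7, - 8/19, - 0.37, 9/19,1, 2,2, 2.73,5.63,  8]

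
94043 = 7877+86166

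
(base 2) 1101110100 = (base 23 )1FA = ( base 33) QQ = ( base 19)28a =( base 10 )884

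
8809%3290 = 2229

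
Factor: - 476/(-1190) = 2^1*5^( -1) = 2/5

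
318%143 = 32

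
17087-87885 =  - 70798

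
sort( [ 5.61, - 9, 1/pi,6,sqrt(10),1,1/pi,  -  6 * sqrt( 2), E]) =[ - 9, - 6*sqrt( 2),1/pi,1/pi,1,E,sqrt( 10),5.61,6 ]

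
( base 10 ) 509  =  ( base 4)13331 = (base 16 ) 1fd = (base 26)JF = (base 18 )1A5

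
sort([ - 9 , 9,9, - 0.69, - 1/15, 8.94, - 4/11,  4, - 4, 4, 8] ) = [ - 9,  -  4, - 0.69, - 4/11 ,  -  1/15, 4, 4,8,8.94, 9,9]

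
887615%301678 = 284259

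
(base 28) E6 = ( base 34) bo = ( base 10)398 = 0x18E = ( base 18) 142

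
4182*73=305286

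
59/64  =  59/64  =  0.92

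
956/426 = 2 + 52/213 = 2.24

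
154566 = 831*186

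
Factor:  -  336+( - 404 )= - 2^2*5^1*37^1 = - 740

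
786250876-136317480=649933396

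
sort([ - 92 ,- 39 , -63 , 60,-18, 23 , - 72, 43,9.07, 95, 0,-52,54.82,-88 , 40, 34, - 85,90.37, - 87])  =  [ - 92, - 88, - 87,  -  85,-72, - 63,-52,- 39 , - 18, 0 , 9.07, 23, 34 , 40,43,54.82, 60,90.37, 95] 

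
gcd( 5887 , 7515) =1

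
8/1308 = 2/327 = 0.01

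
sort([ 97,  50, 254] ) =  [ 50, 97,  254 ] 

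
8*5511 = 44088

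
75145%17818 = 3873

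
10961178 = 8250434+2710744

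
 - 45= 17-62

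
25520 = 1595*16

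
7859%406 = 145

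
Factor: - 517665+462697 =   -  2^3*6871^1 = - 54968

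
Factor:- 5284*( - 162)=856008   =  2^3*3^4*1321^1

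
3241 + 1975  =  5216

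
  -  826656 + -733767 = - 1560423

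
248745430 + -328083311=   -  79337881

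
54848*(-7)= - 383936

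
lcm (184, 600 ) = 13800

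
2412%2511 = 2412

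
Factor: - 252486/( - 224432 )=2^( - 3 )*3^2= 9/8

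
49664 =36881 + 12783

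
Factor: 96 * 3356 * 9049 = 2915370624 =2^7* 3^1*839^1*9049^1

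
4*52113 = 208452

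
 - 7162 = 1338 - 8500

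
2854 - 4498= - 1644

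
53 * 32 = 1696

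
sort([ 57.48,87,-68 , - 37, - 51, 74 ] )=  [ - 68, - 51, - 37,  57.48, 74, 87]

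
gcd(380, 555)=5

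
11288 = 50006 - 38718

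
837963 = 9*93107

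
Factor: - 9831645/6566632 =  - 2^( - 3)*3^3*5^1 * 19^1* 193^( - 1)*3833^1 * 4253^ ( - 1 )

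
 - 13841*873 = - 12083193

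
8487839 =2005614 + 6482225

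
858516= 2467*348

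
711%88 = 7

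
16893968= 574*29432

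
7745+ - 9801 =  - 2056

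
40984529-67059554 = - 26075025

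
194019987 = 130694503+63325484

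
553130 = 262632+290498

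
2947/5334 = 421/762 = 0.55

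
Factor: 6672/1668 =2^2  =  4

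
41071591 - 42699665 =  - 1628074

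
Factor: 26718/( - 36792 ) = -2^( - 2) * 3^(  -  1)*7^(-1 ) * 61^1 =- 61/84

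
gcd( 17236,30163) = 4309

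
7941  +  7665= 15606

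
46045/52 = 885 + 25/52 = 885.48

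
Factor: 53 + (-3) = 2^1*5^2 = 50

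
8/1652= 2/413 = 0.00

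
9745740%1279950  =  786090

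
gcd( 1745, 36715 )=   5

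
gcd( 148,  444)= 148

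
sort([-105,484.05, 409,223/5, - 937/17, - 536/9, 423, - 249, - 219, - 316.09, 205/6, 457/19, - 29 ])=[ - 316.09 ,  -  249, - 219, - 105,  -  536/9,- 937/17, - 29,457/19,205/6, 223/5,409,423,484.05 ] 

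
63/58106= 63/58106 =0.00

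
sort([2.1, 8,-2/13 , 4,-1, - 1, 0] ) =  [ - 1, - 1, - 2/13,0, 2.1,4, 8]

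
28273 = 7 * 4039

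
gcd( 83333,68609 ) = 1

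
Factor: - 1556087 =-13^1*119699^1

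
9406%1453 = 688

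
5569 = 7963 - 2394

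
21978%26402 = 21978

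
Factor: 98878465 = 5^1 * 7^1*2825099^1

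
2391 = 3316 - 925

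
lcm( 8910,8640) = 285120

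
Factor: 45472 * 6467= 294067424 = 2^5 *7^2*29^2*223^1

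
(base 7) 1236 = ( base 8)724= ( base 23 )k8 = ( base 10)468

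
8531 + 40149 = 48680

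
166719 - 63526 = 103193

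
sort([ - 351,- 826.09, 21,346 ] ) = [ - 826.09, - 351,21, 346 ] 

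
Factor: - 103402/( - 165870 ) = 3^ ( - 2) * 5^( - 1)*13^1*19^( - 1) * 41^1=533/855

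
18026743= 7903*2281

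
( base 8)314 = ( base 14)108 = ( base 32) 6c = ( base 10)204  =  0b11001100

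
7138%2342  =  112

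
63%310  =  63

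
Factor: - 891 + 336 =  - 555  =  -  3^1*5^1*37^1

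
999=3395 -2396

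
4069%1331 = 76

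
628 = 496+132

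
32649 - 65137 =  - 32488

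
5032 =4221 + 811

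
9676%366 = 160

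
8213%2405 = 998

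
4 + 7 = 11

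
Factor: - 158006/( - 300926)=199^1*379^( - 1) = 199/379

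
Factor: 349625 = 5^3*2797^1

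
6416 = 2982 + 3434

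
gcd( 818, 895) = 1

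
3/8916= 1/2972  =  0.00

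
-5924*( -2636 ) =15615664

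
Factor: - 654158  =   - 2^1*327079^1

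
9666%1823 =551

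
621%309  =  3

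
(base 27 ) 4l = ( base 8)201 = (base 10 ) 129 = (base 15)89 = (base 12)A9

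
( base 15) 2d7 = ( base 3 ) 220011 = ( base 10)652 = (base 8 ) 1214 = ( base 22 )17E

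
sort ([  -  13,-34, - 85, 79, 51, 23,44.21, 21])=[ - 85, - 34,  -  13 , 21, 23,44.21, 51,79]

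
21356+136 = 21492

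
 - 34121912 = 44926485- 79048397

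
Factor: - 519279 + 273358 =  - 245921   =  -13^1*18917^1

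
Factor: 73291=73291^1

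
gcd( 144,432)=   144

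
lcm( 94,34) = 1598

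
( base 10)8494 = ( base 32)89e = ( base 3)102122121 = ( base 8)20456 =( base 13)3B35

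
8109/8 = 8109/8  =  1013.62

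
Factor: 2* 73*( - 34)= -4964 = - 2^2*17^1 *73^1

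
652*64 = 41728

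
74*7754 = 573796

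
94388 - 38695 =55693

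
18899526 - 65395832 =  - 46496306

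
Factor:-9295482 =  - 2^1*3^1*7^1*43^1*5147^1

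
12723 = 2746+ 9977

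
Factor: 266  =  2^1* 7^1* 19^1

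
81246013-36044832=45201181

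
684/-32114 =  - 1 + 15715/16057 = - 0.02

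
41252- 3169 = 38083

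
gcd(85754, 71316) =2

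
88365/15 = 5891 =5891.00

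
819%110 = 49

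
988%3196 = 988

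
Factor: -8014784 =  - 2^6 * 125231^1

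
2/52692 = 1/26346   =  0.00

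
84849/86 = 986 + 53/86 = 986.62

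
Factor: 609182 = 2^1*7^1*53^1*821^1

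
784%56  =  0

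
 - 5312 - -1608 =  - 3704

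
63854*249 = 15899646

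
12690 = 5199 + 7491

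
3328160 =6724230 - 3396070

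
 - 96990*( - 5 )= 484950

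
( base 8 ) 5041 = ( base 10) 2593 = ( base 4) 220201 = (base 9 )3501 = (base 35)243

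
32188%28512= 3676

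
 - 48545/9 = - 5394+1/9= - 5393.89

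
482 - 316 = 166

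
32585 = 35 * 931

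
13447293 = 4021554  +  9425739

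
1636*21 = 34356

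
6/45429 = 2/15143 = 0.00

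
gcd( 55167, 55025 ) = 71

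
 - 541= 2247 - 2788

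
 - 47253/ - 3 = 15751 + 0/1 = 15751.00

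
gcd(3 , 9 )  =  3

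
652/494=326/247 = 1.32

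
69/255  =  23/85=0.27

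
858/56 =429/28 =15.32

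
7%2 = 1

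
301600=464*650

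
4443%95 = 73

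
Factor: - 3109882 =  - 2^1*19^1*81839^1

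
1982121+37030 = 2019151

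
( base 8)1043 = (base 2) 1000100011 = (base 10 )547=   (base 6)2311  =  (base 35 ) FM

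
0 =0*480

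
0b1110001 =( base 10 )113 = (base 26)49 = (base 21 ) 58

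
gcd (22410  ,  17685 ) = 135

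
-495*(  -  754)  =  373230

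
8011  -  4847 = 3164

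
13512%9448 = 4064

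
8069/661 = 12 + 137/661 = 12.21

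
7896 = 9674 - 1778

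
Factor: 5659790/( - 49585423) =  - 2^1* 5^1*47^( - 2)*22447^( - 1) *565979^1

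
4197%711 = 642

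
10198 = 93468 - 83270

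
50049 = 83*603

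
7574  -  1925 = 5649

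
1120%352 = 64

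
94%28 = 10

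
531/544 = 531/544  =  0.98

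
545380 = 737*740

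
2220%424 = 100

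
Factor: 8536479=3^1*7^1* 406499^1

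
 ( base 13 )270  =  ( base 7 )1152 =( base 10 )429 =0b110101101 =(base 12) 2B9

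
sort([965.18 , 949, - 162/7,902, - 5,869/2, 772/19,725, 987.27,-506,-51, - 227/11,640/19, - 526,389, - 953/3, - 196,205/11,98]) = [ - 526, - 506, - 953/3, - 196,-51, - 162/7,-227/11, - 5,205/11,640/19, 772/19,  98,389 , 869/2,725,902,949,965.18, 987.27 ]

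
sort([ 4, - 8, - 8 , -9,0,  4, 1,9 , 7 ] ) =[ - 9, - 8, - 8, 0,  1 , 4,4,7,9] 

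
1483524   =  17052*87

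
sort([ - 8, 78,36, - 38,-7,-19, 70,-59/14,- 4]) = [ - 38, - 19, - 8,-7,-59/14,-4, 36,70, 78]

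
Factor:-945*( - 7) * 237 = 3^4* 5^1* 7^2*79^1 = 1567755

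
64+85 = 149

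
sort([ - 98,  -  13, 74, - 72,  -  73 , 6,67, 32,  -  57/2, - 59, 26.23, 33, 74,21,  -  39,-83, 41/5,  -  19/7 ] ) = [ - 98 ,-83, - 73,  -  72,  -  59, - 39, -57/2,-13,-19/7, 6, 41/5, 21,26.23, 32, 33 , 67,74, 74]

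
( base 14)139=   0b11110111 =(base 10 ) 247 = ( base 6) 1051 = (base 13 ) 160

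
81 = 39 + 42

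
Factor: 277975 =5^2*11119^1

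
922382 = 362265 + 560117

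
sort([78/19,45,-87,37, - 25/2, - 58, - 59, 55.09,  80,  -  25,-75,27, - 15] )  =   [-87,-75,-59, - 58 ,-25,-15, - 25/2,78/19,27 , 37, 45 , 55.09, 80]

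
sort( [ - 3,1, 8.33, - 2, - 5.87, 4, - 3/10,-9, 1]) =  [ - 9, - 5.87, - 3, - 2, - 3/10, 1,1, 4, 8.33]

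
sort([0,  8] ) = [0 , 8 ]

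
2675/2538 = 2675/2538 = 1.05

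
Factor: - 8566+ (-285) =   -  53^1*167^1=-8851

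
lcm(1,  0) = 0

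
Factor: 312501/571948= 483/884=2^(-2)*3^1*7^1*13^( - 1 )*17^(  -  1 )*23^1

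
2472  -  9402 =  - 6930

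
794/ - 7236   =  -397/3618 = - 0.11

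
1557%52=49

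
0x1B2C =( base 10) 6956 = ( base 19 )1052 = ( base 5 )210311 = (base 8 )15454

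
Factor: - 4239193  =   - 7^1*605599^1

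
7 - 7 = 0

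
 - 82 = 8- 90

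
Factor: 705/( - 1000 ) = -2^(-3 )*3^1*5^( - 2)*47^1 = -141/200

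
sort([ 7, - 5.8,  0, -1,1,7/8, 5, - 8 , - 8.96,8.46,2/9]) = [ - 8.96, - 8, - 5.8 , - 1,0,2/9,7/8,1, 5,7 , 8.46]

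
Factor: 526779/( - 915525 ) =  - 187/325  =  - 5^( - 2 )* 11^1*13^ ( -1)*17^1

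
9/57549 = 3/19183 = 0.00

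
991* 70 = 69370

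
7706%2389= 539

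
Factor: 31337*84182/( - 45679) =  - 2638011334/45679 = - 2^1 * 7^2 * 17^( - 1)*859^1*2687^(-1 ) *31337^1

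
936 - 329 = 607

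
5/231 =5/231 = 0.02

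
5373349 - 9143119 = - 3769770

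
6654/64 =103+ 31/32= 103.97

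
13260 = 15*884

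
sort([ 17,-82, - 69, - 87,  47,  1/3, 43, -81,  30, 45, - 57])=[ - 87, - 82, - 81, - 69, - 57, 1/3, 17, 30, 43, 45, 47 ]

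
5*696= 3480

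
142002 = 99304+42698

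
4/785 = 4/785 =0.01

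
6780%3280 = 220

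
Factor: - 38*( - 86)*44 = 2^4*11^1  *19^1 *43^1=   143792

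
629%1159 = 629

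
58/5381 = 58/5381=0.01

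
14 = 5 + 9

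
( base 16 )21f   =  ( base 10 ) 543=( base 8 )1037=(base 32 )gv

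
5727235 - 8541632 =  - 2814397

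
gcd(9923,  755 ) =1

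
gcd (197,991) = 1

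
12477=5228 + 7249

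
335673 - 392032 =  - 56359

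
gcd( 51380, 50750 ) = 70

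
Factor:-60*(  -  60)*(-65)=-2^4*3^2*5^3*13^1 = - 234000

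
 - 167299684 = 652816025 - 820115709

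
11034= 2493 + 8541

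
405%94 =29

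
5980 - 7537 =  -  1557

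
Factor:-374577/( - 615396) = 2^( - 2)*7^1*17837^1*51283^ (-1) = 124859/205132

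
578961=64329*9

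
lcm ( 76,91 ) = 6916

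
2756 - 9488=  - 6732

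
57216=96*596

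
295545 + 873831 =1169376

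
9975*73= 728175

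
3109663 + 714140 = 3823803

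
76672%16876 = 9168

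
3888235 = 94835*41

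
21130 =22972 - 1842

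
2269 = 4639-2370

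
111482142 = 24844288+86637854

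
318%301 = 17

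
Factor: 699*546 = 2^1*3^2*7^1*13^1*233^1= 381654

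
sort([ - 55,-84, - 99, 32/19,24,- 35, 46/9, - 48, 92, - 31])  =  [  -  99, - 84,-55, - 48, - 35, - 31,32/19,  46/9, 24, 92]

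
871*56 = 48776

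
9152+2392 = 11544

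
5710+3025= 8735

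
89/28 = 89/28 = 3.18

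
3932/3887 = 1 +45/3887 = 1.01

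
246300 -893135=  - 646835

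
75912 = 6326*12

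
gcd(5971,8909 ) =1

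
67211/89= 67211/89 = 755.18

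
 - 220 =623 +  - 843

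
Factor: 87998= 2^1 * 23^1*1913^1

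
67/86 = 67/86 = 0.78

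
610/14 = 305/7 = 43.57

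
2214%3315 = 2214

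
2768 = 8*346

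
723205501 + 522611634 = 1245817135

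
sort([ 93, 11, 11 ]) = [ 11, 11, 93] 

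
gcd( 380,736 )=4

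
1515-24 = 1491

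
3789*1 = 3789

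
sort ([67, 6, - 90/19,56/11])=[ - 90/19,  56/11,6,  67]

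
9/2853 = 1/317 = 0.00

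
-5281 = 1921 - 7202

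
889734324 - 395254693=494479631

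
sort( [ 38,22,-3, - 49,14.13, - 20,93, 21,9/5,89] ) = [ - 49, - 20, -3,9/5,14.13 , 21, 22,38,89, 93]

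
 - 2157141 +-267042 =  - 2424183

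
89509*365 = 32670785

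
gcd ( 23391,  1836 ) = 9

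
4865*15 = 72975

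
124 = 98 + 26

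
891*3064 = 2730024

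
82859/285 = 4361/15= 290.73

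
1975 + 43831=45806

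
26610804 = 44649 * 596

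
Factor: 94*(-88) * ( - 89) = 736208 = 2^4*11^1*47^1*89^1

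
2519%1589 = 930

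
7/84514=7/84514=0.00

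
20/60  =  1/3 = 0.33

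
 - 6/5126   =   - 1 + 2560/2563=-  0.00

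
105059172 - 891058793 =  - 785999621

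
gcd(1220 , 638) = 2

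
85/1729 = 85/1729 =0.05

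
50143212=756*66327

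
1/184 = 1/184 = 0.01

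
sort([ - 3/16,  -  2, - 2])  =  [ -2, - 2, - 3/16]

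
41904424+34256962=76161386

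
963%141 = 117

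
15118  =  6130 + 8988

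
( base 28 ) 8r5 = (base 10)7033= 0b1101101111001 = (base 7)26335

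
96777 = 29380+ 67397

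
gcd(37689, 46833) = 3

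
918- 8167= - 7249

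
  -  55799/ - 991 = 56 + 303/991 = 56.31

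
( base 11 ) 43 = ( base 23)21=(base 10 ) 47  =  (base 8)57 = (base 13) 38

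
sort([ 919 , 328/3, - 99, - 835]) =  [ - 835, - 99,328/3,919 ]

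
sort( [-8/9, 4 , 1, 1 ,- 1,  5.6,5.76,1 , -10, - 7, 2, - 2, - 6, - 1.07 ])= [ - 10, - 7 , - 6 ,-2, - 1.07, - 1, - 8/9,1,1, 1, 2, 4, 5.6, 5.76 ]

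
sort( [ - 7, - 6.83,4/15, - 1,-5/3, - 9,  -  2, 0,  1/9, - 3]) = [ - 9, - 7  , - 6.83, - 3, - 2, - 5/3, - 1,0,1/9,4/15]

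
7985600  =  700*11408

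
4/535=4/535 = 0.01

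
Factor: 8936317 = 13^1*59^1*61^1*191^1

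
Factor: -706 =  - 2^1*353^1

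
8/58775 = 8/58775 = 0.00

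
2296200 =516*4450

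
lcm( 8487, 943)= 8487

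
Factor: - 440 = - 2^3*5^1*11^1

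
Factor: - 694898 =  - 2^1  *  29^1 * 11981^1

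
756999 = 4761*159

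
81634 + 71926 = 153560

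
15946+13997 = 29943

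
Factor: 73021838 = 2^1*36510919^1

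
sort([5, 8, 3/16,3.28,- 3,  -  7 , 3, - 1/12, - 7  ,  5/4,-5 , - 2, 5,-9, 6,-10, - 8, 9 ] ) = [  -  10, - 9,- 8, - 7, - 7, - 5, - 3, - 2,-1/12, 3/16,5/4, 3, 3.28, 5,5,  6, 8, 9] 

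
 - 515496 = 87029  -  602525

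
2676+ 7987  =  10663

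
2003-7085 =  - 5082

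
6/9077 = 6/9077= 0.00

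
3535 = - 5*( - 707)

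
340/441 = 340/441 = 0.77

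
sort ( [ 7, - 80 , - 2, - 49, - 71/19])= [ - 80 ,-49, - 71/19, - 2 , 7] 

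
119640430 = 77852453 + 41787977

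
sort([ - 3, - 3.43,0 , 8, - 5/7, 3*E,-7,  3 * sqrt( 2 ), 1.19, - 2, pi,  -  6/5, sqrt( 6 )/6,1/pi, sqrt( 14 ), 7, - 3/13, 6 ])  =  [ - 7,-3.43, - 3,-2, - 6/5,  -  5/7 , - 3/13, 0, 1/pi, sqrt( 6 ) /6,1.19, pi, sqrt( 14 ),3*sqrt( 2 ), 6, 7, 8, 3*E] 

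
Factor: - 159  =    -  3^1 * 53^1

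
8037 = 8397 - 360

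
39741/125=39741/125= 317.93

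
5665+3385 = 9050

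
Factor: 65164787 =65164787^1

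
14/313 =14/313 = 0.04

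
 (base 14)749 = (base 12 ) 9B9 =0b10110011101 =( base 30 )1hr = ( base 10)1437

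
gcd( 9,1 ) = 1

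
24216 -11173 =13043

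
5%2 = 1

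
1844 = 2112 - 268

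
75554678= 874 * 86447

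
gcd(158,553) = 79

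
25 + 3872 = 3897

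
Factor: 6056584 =2^3*71^1*10663^1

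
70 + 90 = 160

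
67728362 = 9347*7246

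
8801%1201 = 394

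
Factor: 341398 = 2^1 * 211^1 * 809^1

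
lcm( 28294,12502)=537586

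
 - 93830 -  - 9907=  - 83923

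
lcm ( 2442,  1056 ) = 39072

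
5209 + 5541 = 10750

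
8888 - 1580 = 7308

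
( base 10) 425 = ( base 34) CH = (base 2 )110101001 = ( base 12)2B5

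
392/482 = 196/241 = 0.81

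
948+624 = 1572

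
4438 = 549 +3889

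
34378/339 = 34378/339 = 101.41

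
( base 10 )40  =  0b101000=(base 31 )19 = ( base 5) 130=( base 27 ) 1D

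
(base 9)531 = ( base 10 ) 433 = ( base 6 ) 2001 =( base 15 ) 1dd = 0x1B1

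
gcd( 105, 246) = 3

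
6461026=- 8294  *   (-779)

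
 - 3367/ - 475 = 7  +  42/475 = 7.09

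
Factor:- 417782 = -2^1*208891^1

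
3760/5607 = 3760/5607 = 0.67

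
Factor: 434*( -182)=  - 78988  =  - 2^2*7^2 * 13^1*31^1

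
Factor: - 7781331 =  - 3^1 *2593777^1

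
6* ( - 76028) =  - 456168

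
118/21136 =59/10568 = 0.01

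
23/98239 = 23/98239 = 0.00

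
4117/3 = 4117/3 = 1372.33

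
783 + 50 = 833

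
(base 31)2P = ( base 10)87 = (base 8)127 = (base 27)36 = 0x57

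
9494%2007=1466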